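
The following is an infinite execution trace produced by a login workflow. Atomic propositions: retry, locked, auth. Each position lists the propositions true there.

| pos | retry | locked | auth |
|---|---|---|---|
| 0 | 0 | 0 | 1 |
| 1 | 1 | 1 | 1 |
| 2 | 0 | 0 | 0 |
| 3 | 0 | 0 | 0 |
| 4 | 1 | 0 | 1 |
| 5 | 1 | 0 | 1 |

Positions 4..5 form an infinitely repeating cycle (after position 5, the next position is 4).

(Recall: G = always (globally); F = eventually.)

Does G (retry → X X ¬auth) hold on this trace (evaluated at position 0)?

No

retry → X X ¬auth must hold at every position from 0 onward. It fails at position 4, so G (retry → X X ¬auth) is false.
Positions where retry holds: 1, 4, 5.
Check X X ¬auth at each: 1→ok, 4→fails, 5→fails.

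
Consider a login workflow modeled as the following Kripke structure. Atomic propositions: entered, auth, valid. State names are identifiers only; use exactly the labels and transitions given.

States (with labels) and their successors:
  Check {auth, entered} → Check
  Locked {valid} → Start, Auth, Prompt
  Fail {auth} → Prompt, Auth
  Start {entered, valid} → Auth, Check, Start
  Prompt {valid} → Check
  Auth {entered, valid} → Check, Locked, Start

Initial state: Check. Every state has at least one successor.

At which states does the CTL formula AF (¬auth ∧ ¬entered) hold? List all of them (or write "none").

States satisfying ¬auth ∧ ¬entered: {Locked, Prompt}.
States satisfying AF (¬auth ∧ ¬entered): {Locked, Prompt}.

{Locked, Prompt}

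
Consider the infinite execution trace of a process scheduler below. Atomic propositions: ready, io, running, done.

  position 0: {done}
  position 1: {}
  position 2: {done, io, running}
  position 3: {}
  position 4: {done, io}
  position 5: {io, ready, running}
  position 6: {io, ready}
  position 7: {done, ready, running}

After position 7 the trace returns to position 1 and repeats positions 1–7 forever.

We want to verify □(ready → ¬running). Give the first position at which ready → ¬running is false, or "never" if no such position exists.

5

Check ready → ¬running at each position in order: 0 ✓, 1 ✓, 2 ✓, 3 ✓, 4 ✓.
At position 5 the labels are {io, ready, running}, so ready → ¬running is false there. This is the first violation.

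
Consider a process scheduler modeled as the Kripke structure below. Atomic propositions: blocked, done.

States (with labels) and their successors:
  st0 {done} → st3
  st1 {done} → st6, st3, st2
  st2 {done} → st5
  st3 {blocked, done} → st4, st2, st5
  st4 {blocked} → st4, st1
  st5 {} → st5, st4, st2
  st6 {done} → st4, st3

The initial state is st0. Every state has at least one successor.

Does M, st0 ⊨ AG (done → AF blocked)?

No

States satisfying done → AF blocked: {st0, st3, st4, st5, st6}.
States satisfying AG (done → AF blocked): ∅.
st1 is reachable from st0 and violates done → AF blocked, so AG fails at st0.
st0 ∉ Sat(AG (done → AF blocked)).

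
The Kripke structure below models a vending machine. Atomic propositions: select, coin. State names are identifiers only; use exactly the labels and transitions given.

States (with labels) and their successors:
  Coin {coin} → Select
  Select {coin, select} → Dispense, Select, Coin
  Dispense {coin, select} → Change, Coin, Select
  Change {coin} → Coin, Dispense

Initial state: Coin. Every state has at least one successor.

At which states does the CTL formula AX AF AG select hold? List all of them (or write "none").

none

States satisfying AF AG select: ∅.
States satisfying AX AF AG select: ∅.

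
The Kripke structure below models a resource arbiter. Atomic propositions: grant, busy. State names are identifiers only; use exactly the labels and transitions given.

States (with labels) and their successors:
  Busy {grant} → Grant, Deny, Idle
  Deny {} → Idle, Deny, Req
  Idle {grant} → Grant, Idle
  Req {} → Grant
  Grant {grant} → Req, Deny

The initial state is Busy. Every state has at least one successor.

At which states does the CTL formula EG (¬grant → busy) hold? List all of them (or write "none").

States satisfying ¬grant → busy: {Busy, Idle, Grant}.
States satisfying EG (¬grant → busy): {Busy, Idle}.

{Busy, Idle}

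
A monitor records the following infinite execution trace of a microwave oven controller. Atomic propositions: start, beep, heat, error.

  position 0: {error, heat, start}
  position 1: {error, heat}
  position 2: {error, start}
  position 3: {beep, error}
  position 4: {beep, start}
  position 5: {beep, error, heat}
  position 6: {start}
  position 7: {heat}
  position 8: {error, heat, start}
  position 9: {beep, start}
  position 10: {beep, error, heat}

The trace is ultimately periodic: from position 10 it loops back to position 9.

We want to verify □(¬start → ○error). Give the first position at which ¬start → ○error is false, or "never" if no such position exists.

Check ¬start → ○error at each position in order: 0 ✓, 1 ✓, 2 ✓.
At position 3 the labels are {beep, error} and the next position 4 has {beep, start}, so ¬start → ○error is false there. This is the first violation.

3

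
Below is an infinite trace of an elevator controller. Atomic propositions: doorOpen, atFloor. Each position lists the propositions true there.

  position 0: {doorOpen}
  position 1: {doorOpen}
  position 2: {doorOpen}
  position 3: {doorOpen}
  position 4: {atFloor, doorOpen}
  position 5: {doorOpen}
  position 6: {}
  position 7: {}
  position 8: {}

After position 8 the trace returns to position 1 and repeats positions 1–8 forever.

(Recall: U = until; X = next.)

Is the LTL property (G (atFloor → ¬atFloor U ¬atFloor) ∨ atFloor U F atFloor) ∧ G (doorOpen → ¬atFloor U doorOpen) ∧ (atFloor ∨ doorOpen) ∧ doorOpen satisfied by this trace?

At position 0: G (atFloor → ¬atFloor U ¬atFloor) ∨ atFloor U F atFloor is true; G (doorOpen → ¬atFloor U doorOpen) ∧ (atFloor ∨ doorOpen) ∧ doorOpen is true; so (G (atFloor → ¬atFloor U ¬atFloor) ∨ atFloor U F atFloor) ∧ G (doorOpen → ¬atFloor U doorOpen) ∧ (atFloor ∨ doorOpen) ∧ doorOpen is true.

Satisfied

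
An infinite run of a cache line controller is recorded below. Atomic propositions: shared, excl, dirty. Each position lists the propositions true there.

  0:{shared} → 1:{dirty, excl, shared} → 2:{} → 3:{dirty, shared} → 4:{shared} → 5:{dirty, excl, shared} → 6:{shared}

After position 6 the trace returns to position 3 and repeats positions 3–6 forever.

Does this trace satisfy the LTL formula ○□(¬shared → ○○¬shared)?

Does not hold

The position after 0 is 1; □(¬shared → ○○¬shared) is false there.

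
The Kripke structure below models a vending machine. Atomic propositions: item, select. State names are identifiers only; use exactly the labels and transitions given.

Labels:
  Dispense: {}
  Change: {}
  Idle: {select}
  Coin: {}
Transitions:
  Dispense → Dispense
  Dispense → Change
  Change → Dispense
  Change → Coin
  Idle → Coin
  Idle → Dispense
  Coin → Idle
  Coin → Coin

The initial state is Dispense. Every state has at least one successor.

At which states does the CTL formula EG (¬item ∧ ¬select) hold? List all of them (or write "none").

States satisfying ¬item ∧ ¬select: {Dispense, Change, Coin}.
States satisfying EG (¬item ∧ ¬select): {Dispense, Change, Coin}.

{Dispense, Change, Coin}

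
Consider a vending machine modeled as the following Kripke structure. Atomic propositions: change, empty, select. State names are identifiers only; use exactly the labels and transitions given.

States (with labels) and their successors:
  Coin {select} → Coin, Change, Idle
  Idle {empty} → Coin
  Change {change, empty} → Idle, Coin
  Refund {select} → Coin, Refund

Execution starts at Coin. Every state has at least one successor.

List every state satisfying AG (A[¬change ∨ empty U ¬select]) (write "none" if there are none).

States satisfying A[¬change ∨ empty U ¬select]: {Idle, Change}.
States satisfying AG (A[¬change ∨ empty U ¬select]): ∅.

none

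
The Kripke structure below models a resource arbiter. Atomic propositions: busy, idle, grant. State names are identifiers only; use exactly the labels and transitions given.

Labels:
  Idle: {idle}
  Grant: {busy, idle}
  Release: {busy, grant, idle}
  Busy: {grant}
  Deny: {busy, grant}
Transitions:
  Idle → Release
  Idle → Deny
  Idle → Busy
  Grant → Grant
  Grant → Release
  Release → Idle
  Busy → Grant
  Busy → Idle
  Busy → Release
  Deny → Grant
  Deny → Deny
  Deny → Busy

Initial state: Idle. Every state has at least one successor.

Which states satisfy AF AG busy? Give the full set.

none

States satisfying AG busy: ∅.
States satisfying AF AG busy: ∅.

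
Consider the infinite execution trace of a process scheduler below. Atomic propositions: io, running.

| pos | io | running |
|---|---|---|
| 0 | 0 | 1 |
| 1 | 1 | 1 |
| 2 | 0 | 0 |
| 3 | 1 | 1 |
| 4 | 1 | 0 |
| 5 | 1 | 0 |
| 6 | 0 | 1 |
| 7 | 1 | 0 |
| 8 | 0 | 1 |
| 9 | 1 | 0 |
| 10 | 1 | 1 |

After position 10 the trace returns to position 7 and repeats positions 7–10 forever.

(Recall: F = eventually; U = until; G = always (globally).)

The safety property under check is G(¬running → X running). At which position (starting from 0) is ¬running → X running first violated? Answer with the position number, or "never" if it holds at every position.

Check ¬running → X running at each position in order: 0 ✓, 1 ✓, 2 ✓, 3 ✓.
At position 4 the labels are {io} and the next position 5 has {io}, so ¬running → X running is false there. This is the first violation.

4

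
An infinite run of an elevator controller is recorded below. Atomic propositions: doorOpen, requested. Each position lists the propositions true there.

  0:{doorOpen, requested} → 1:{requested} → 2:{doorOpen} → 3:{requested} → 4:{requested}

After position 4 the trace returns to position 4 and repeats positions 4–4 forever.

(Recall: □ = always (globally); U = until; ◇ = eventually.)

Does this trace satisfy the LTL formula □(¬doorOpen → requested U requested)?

¬doorOpen → requested U requested holds at every position 0..4, and those are all positions ever visited, so □(¬doorOpen → requested U requested) holds.
Positions where ¬doorOpen holds: 1, 3, 4.
Check requested U requested at each: 1→ok, 3→ok, 4→ok.

Holds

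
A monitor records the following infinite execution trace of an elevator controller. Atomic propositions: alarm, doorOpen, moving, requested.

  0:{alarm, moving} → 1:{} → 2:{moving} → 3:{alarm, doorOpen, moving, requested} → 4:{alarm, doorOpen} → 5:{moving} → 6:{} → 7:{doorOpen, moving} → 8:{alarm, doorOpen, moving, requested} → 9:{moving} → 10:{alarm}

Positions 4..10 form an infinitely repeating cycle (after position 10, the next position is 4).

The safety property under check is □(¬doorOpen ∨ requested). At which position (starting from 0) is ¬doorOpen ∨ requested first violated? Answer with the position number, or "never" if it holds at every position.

4

Check ¬doorOpen ∨ requested at each position in order: 0 ✓, 1 ✓, 2 ✓, 3 ✓.
At position 4 the labels are {alarm, doorOpen}, so ¬doorOpen ∨ requested is false there. This is the first violation.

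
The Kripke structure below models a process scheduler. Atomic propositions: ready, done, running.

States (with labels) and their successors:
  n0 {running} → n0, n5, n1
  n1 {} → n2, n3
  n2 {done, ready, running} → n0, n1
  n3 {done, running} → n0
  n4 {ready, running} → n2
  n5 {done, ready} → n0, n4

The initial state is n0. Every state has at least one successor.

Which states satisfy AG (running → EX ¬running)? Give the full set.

none

States satisfying running → EX ¬running: {n0, n1, n2, n5}.
States satisfying AG (running → EX ¬running): ∅.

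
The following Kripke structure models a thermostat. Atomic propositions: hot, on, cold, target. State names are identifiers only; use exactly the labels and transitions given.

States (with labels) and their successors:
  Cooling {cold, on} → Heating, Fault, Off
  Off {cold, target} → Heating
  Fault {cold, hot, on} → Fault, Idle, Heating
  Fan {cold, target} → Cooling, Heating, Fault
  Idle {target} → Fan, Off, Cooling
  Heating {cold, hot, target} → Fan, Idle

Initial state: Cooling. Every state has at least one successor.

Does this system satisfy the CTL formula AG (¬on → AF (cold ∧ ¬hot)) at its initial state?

States satisfying ¬on → AF (cold ∧ ¬hot): {Cooling, Off, Fault, Fan, Idle, Heating}.
States satisfying AG (¬on → AF (cold ∧ ¬hot)): {Cooling, Off, Fault, Fan, Idle, Heating}.
Every state reachable from Cooling satisfies ¬on → AF (cold ∧ ¬hot).
Cooling ∈ Sat(AG (¬on → AF (cold ∧ ¬hot))).

Yes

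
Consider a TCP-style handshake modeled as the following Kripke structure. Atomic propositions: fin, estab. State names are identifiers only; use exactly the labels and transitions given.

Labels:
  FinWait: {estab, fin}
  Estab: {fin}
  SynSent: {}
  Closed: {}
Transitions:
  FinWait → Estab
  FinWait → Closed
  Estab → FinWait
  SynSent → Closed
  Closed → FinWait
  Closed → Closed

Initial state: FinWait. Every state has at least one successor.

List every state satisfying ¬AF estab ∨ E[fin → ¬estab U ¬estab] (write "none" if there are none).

{Estab, SynSent, Closed}

States satisfying estab: {FinWait}.
States satisfying AF estab: {FinWait, Estab}.
States satisfying ¬AF estab: {SynSent, Closed}.
States satisfying fin → ¬estab: {Estab, SynSent, Closed}.
States satisfying ¬estab: {Estab, SynSent, Closed}.
States satisfying E[fin → ¬estab U ¬estab]: {Estab, SynSent, Closed}.
States satisfying ¬AF estab ∨ E[fin → ¬estab U ¬estab]: {Estab, SynSent, Closed}.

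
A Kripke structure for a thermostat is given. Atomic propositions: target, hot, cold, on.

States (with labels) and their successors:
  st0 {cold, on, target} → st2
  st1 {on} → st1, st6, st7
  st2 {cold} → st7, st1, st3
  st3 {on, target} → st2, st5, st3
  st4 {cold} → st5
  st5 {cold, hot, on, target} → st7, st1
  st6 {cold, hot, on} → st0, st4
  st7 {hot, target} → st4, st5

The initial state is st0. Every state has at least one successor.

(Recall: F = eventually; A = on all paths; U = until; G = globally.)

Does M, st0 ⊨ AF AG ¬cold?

States satisfying AG ¬cold: ∅.
States satisfying AF AG ¬cold: ∅.
There is a path from st0 along which AG ¬cold never holds.
st0 ∉ Sat(AF AG ¬cold).

No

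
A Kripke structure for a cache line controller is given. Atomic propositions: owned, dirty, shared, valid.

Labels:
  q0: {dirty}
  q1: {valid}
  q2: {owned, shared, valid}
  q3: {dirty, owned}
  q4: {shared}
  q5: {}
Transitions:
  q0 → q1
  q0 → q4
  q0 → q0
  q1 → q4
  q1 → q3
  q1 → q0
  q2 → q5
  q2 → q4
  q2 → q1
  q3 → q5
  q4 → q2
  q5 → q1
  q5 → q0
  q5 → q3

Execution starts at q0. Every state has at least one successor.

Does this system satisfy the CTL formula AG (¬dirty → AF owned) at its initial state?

No

States satisfying ¬dirty → AF owned: {q0, q2, q3, q4}.
States satisfying AG (¬dirty → AF owned): ∅.
q1 is reachable from q0 and violates ¬dirty → AF owned, so AG fails at q0.
q0 ∉ Sat(AG (¬dirty → AF owned)).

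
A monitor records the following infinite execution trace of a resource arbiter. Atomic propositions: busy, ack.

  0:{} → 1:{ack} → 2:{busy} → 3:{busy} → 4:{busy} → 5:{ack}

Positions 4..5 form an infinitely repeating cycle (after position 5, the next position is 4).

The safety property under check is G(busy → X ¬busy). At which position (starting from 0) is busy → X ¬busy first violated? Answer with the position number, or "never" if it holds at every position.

2

Check busy → X ¬busy at each position in order: 0 ✓, 1 ✓.
At position 2 the labels are {busy} and the next position 3 has {busy}, so busy → X ¬busy is false there. This is the first violation.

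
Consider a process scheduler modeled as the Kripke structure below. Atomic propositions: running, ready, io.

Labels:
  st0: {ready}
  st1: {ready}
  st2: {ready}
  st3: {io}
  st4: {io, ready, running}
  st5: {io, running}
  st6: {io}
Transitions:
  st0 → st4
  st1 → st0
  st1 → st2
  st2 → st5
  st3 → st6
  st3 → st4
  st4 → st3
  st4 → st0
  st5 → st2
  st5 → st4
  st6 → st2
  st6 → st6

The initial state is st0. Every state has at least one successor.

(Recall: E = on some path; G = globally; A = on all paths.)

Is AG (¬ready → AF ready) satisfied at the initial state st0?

Does not hold

States satisfying ¬ready → AF ready: {st0, st1, st2, st4, st5}.
States satisfying AG (¬ready → AF ready): ∅.
st3 is reachable from st0 and violates ¬ready → AF ready, so AG fails at st0.
st0 ∉ Sat(AG (¬ready → AF ready)).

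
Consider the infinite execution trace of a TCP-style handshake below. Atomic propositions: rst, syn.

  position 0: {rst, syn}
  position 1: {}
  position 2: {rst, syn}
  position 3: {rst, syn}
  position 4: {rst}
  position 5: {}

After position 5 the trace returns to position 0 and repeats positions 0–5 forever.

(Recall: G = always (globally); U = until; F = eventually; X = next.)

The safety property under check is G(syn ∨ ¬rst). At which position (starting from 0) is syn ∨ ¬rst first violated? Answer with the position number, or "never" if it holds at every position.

Check syn ∨ ¬rst at each position in order: 0 ✓, 1 ✓, 2 ✓, 3 ✓.
At position 4 the labels are {rst}, so syn ∨ ¬rst is false there. This is the first violation.

4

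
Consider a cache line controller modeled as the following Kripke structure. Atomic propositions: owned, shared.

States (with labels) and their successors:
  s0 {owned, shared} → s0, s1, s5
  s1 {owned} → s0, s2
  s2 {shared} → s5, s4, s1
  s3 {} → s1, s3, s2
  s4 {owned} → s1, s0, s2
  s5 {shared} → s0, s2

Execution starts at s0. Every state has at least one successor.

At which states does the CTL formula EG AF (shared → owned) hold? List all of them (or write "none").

States satisfying AF (shared → owned): {s0, s1, s3, s4}.
States satisfying EG AF (shared → owned): {s0, s1, s3, s4}.

{s0, s1, s3, s4}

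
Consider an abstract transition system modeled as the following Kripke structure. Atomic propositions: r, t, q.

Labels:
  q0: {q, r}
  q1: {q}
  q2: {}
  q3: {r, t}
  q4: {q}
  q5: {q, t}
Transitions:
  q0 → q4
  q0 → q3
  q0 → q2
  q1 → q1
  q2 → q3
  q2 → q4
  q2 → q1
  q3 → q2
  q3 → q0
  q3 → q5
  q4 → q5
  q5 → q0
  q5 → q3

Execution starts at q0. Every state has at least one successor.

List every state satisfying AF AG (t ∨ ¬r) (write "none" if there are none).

States satisfying AG (t ∨ ¬r): {q1}.
States satisfying AF AG (t ∨ ¬r): {q1}.

{q1}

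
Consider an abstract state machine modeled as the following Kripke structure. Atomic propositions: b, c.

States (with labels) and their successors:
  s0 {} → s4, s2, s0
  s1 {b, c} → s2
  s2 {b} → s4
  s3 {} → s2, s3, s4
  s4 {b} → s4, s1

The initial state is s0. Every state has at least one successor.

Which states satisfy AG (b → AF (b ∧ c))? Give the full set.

States satisfying b → AF (b ∧ c): {s0, s1, s3}.
States satisfying AG (b → AF (b ∧ c)): ∅.

none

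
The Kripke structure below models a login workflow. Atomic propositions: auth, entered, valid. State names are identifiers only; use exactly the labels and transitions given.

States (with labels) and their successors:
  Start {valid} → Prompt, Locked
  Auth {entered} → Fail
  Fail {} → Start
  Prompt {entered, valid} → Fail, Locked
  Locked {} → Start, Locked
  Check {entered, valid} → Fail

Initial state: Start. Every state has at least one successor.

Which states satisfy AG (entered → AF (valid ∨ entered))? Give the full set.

{Start, Auth, Fail, Prompt, Locked, Check}

States satisfying entered → AF (valid ∨ entered): {Start, Auth, Fail, Prompt, Locked, Check}.
States satisfying AG (entered → AF (valid ∨ entered)): {Start, Auth, Fail, Prompt, Locked, Check}.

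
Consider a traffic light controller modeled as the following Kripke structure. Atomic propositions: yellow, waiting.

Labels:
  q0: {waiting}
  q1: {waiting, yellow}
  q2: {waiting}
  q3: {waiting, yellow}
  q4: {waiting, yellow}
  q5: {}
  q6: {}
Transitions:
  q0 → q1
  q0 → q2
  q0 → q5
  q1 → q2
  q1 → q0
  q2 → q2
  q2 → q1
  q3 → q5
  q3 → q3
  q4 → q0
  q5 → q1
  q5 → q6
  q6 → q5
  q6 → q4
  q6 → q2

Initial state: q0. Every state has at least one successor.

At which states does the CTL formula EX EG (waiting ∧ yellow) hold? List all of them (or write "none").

States satisfying EG (waiting ∧ yellow): {q3}.
States satisfying EX EG (waiting ∧ yellow): {q3}.

{q3}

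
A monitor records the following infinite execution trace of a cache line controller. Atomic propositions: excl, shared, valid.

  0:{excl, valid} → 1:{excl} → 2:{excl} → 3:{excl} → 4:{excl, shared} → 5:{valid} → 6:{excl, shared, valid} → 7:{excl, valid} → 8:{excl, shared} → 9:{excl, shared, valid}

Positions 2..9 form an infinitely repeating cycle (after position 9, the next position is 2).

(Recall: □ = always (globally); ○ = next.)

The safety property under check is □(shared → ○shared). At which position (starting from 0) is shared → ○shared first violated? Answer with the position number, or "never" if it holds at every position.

Check shared → ○shared at each position in order: 0 ✓, 1 ✓, 2 ✓, 3 ✓.
At position 4 the labels are {excl, shared} and the next position 5 has {valid}, so shared → ○shared is false there. This is the first violation.

4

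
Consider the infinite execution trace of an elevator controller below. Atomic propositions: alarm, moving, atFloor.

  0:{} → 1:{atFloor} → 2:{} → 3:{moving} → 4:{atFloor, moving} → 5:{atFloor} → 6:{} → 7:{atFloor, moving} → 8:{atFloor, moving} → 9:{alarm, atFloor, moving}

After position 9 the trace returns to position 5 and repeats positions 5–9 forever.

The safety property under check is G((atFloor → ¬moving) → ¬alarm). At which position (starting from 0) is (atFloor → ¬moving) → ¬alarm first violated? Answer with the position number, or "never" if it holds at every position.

(atFloor → ¬moving) → ¬alarm holds at every position 0..9, and those are all the positions the trace ever visits, so the invariant G((atFloor → ¬moving) → ¬alarm) is never violated.

never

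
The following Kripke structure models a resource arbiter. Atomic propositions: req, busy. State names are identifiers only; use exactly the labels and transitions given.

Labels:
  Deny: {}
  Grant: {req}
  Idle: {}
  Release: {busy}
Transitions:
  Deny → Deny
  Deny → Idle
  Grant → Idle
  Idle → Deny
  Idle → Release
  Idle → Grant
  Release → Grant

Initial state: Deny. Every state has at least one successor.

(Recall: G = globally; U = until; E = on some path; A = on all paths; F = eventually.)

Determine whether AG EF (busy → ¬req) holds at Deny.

States satisfying EF (busy → ¬req): {Deny, Grant, Idle, Release}.
States satisfying AG EF (busy → ¬req): {Deny, Grant, Idle, Release}.
Every state reachable from Deny satisfies EF (busy → ¬req).
Deny ∈ Sat(AG EF (busy → ¬req)).

Satisfied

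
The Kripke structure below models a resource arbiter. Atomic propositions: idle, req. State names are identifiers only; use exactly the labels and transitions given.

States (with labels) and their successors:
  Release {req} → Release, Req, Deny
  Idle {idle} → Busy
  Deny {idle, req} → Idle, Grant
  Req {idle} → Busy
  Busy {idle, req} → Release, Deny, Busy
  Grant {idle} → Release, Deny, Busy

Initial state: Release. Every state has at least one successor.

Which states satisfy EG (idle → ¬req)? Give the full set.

{Release, Grant}

States satisfying idle → ¬req: {Release, Idle, Req, Grant}.
States satisfying EG (idle → ¬req): {Release, Grant}.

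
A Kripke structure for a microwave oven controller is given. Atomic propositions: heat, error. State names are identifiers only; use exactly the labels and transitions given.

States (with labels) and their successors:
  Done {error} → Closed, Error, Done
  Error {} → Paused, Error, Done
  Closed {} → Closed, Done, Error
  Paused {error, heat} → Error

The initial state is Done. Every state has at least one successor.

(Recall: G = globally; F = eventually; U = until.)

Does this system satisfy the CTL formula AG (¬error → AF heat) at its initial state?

States satisfying ¬error → AF heat: {Done, Paused}.
States satisfying AG (¬error → AF heat): ∅.
Closed is reachable from Done and violates ¬error → AF heat, so AG fails at Done.
Done ∉ Sat(AG (¬error → AF heat)).

Violated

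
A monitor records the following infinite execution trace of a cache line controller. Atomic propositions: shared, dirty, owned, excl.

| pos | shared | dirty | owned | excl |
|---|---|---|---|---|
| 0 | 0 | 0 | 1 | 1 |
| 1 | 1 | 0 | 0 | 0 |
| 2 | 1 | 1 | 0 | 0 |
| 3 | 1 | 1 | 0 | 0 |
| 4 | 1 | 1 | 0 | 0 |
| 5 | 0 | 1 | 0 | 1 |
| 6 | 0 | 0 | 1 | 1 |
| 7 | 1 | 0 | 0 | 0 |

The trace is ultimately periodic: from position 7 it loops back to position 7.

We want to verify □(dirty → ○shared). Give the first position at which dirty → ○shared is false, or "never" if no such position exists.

Check dirty → ○shared at each position in order: 0 ✓, 1 ✓, 2 ✓, 3 ✓.
At position 4 the labels are {dirty, shared} and the next position 5 has {dirty, excl}, so dirty → ○shared is false there. This is the first violation.

4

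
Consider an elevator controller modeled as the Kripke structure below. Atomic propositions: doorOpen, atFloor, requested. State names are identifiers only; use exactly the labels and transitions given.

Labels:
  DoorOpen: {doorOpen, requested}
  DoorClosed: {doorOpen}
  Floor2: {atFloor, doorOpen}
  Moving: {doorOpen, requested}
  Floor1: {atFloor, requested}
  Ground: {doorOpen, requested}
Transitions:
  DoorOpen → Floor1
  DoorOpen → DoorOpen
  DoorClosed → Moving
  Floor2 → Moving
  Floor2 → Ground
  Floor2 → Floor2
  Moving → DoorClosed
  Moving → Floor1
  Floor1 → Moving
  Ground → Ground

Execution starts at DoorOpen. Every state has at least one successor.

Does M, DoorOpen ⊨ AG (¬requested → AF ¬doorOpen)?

Does not hold

States satisfying ¬requested → AF ¬doorOpen: {DoorOpen, Moving, Floor1, Ground}.
States satisfying AG (¬requested → AF ¬doorOpen): {Ground}.
DoorClosed is reachable from DoorOpen and violates ¬requested → AF ¬doorOpen, so AG fails at DoorOpen.
DoorOpen ∉ Sat(AG (¬requested → AF ¬doorOpen)).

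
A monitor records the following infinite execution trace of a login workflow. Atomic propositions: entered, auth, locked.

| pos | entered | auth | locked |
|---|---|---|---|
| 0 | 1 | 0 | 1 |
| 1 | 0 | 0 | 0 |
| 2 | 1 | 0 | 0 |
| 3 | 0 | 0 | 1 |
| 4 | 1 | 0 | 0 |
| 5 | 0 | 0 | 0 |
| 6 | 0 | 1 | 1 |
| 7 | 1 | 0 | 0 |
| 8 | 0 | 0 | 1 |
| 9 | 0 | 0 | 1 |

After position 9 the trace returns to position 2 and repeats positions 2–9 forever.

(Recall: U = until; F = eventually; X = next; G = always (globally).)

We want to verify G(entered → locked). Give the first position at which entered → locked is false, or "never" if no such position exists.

2

Check entered → locked at each position in order: 0 ✓, 1 ✓.
At position 2 the labels are {entered}, so entered → locked is false there. This is the first violation.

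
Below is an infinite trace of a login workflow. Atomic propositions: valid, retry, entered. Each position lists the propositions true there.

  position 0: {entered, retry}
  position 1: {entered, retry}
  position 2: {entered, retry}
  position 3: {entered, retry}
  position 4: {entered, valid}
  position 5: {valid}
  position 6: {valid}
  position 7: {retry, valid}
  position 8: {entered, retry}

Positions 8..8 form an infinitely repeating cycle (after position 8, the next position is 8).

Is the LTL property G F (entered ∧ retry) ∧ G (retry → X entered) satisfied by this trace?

Satisfied

F (entered ∧ retry) holds at every position 0..8, and those are all positions ever visited, so G F (entered ∧ retry) holds.
retry → X entered holds at every position 0..8, and those are all positions ever visited, so G (retry → X entered) holds.
Positions where retry holds: 0, 1, 2, 3, 7, 8.
Check X entered at each: 0→ok, 1→ok, 2→ok, 3→ok, 7→ok, 8→ok.
At position 0: G F (entered ∧ retry) is true; G (retry → X entered) is true; so G F (entered ∧ retry) ∧ G (retry → X entered) is true.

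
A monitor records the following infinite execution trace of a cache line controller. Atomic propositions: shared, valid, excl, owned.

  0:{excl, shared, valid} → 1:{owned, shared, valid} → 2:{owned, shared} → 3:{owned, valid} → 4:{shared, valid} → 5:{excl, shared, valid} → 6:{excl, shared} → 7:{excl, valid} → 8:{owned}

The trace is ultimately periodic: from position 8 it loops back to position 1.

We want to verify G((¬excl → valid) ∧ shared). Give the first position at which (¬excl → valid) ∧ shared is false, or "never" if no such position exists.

2

Check (¬excl → valid) ∧ shared at each position in order: 0 ✓, 1 ✓.
At position 2 the labels are {owned, shared}, so (¬excl → valid) ∧ shared is false there. This is the first violation.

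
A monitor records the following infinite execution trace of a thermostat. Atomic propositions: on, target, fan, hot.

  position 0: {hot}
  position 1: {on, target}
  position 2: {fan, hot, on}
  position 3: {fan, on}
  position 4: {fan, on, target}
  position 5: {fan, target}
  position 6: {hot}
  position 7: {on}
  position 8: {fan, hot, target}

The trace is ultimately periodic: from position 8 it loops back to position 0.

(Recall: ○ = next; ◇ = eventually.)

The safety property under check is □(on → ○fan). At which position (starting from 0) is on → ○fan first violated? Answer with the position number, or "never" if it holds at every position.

on → ○fan holds at every position 0..8, and those are all the positions the trace ever visits, so the invariant □(on → ○fan) is never violated.

never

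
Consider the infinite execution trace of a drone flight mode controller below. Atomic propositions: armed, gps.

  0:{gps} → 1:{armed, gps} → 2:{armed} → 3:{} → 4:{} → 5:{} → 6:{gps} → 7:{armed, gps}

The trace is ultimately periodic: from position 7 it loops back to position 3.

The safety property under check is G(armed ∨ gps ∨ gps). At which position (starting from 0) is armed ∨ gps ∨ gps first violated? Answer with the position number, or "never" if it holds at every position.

3

Check armed ∨ gps ∨ gps at each position in order: 0 ✓, 1 ✓, 2 ✓.
At position 3 the labels are {}, so armed ∨ gps ∨ gps is false there. This is the first violation.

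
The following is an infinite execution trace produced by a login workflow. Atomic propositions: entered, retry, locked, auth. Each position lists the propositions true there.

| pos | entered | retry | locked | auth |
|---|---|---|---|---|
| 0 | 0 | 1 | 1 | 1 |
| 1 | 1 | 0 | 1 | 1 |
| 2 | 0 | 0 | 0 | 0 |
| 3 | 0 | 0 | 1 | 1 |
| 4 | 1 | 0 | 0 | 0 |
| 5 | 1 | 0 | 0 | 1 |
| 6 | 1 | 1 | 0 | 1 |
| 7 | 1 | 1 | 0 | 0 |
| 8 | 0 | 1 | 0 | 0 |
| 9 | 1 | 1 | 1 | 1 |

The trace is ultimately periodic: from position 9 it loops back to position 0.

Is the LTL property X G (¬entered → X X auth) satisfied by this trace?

Does not hold

The position after 0 is 1; G (¬entered → X X auth) is false there.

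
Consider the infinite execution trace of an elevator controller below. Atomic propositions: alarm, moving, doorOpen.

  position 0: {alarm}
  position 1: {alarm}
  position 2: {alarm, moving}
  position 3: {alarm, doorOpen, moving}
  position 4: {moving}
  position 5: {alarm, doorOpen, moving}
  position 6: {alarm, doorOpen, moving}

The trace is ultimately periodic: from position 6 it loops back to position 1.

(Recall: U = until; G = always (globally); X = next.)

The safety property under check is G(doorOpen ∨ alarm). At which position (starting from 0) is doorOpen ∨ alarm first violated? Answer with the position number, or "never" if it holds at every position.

Check doorOpen ∨ alarm at each position in order: 0 ✓, 1 ✓, 2 ✓, 3 ✓.
At position 4 the labels are {moving}, so doorOpen ∨ alarm is false there. This is the first violation.

4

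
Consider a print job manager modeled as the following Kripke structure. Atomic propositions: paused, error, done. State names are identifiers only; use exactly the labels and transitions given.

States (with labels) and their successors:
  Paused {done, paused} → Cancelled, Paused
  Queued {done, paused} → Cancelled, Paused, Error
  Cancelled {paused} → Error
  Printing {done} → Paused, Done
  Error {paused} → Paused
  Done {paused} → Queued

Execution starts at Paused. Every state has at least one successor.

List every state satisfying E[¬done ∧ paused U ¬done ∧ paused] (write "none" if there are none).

{Cancelled, Error, Done}

States satisfying ¬done ∧ paused: {Cancelled, Error, Done}.
States satisfying E[¬done ∧ paused U ¬done ∧ paused]: {Cancelled, Error, Done}.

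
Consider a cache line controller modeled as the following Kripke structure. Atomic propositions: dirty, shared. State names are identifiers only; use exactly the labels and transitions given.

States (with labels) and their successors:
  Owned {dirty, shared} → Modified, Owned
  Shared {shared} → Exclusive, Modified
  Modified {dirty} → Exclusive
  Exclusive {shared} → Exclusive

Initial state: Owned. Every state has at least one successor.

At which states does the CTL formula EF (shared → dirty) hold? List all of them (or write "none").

{Owned, Shared, Modified}

States satisfying shared → dirty: {Owned, Modified}.
States satisfying EF (shared → dirty): {Owned, Shared, Modified}.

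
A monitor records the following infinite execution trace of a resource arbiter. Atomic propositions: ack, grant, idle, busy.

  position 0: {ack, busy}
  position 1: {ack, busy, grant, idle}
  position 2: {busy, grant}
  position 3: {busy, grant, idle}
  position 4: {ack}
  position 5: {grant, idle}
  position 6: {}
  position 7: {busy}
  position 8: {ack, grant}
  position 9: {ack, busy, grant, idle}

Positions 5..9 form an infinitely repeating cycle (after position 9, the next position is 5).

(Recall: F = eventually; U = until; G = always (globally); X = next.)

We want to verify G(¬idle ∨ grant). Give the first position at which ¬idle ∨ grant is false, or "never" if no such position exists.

¬idle ∨ grant holds at every position 0..9, and those are all the positions the trace ever visits, so the invariant G(¬idle ∨ grant) is never violated.

never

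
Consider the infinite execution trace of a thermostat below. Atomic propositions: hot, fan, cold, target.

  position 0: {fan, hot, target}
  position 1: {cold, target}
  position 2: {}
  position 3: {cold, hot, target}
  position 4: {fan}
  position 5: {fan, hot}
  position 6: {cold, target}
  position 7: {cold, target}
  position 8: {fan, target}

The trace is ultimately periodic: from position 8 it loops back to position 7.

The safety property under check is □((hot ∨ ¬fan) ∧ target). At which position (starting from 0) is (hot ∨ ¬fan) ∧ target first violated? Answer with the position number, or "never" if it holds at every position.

Check (hot ∨ ¬fan) ∧ target at each position in order: 0 ✓, 1 ✓.
At position 2 the labels are {}, so (hot ∨ ¬fan) ∧ target is false there. This is the first violation.

2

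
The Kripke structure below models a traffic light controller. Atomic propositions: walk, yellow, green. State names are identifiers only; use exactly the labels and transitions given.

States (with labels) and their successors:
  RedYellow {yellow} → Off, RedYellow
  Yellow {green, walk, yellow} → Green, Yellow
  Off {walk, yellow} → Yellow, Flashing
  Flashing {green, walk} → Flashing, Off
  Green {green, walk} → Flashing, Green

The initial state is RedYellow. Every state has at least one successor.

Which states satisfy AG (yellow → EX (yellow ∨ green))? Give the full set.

{RedYellow, Yellow, Off, Flashing, Green}

States satisfying yellow → EX (yellow ∨ green): {RedYellow, Yellow, Off, Flashing, Green}.
States satisfying AG (yellow → EX (yellow ∨ green)): {RedYellow, Yellow, Off, Flashing, Green}.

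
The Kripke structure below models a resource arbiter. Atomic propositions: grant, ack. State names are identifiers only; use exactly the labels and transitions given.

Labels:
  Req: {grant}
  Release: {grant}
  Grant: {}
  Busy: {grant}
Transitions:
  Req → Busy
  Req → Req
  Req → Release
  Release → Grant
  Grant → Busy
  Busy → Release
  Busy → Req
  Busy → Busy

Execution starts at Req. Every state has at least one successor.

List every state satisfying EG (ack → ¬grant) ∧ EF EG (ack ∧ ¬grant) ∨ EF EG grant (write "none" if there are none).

{Req, Release, Grant, Busy}

States satisfying ack → ¬grant: {Req, Release, Grant, Busy}.
States satisfying EG (ack → ¬grant): {Req, Release, Grant, Busy}.
States satisfying EG (ack ∧ ¬grant): ∅.
States satisfying EF EG (ack ∧ ¬grant): ∅.
States satisfying EG (ack → ¬grant) ∧ EF EG (ack ∧ ¬grant): ∅.
States satisfying EG grant: {Req, Busy}.
States satisfying EF EG grant: {Req, Release, Grant, Busy}.
States satisfying EG (ack → ¬grant) ∧ EF EG (ack ∧ ¬grant) ∨ EF EG grant: {Req, Release, Grant, Busy}.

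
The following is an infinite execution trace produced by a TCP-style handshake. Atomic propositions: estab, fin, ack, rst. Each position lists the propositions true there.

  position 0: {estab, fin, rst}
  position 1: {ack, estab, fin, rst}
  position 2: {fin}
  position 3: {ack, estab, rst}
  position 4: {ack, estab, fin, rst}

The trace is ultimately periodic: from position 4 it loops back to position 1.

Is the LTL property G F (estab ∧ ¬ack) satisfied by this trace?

F (estab ∧ ¬ack) must hold at every position from 0 onward. It fails at position 1, so G F (estab ∧ ¬ack) is false.

Violated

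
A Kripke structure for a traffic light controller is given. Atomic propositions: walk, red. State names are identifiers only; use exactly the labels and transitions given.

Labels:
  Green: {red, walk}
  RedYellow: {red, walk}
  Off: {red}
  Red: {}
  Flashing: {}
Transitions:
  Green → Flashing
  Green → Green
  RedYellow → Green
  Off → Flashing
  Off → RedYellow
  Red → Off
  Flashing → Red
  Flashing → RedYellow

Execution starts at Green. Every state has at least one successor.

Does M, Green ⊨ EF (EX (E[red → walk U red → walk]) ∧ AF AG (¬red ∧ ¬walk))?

Does not hold

States satisfying EF (EX (E[red → walk U red → walk]) ∧ AF AG (¬red ∧ ¬walk)): ∅.
No suitable path/successor from Green witnesses the formula.
Green ∉ Sat(EF (EX (E[red → walk U red → walk]) ∧ AF AG (¬red ∧ ¬walk))).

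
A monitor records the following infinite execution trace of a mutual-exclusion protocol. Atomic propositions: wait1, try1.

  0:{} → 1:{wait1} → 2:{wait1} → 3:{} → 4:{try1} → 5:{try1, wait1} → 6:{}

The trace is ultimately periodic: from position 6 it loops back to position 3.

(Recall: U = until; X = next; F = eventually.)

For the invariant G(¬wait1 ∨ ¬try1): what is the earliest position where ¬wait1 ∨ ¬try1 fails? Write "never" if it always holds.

5

Check ¬wait1 ∨ ¬try1 at each position in order: 0 ✓, 1 ✓, 2 ✓, 3 ✓, 4 ✓.
At position 5 the labels are {try1, wait1}, so ¬wait1 ∨ ¬try1 is false there. This is the first violation.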